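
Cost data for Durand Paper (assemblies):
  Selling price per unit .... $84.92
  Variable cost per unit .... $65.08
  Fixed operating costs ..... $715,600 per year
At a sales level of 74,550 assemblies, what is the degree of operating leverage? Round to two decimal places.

Total contribution margin = 74,550 × $19.84 = $1,479,072.00.
Operating income = contribution − fixed costs = $1,479,072.00 − $715,600 = $763,472.00.
So DOL = total CM / EBIT = $1,479,072.00 / $763,472.00 = 1.9373.

1.94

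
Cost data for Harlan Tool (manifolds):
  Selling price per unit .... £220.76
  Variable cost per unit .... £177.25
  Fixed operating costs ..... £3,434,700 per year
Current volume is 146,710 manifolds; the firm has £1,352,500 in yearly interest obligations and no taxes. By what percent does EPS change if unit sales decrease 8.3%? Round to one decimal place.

-33.2%

At 146,710 units, contribution = 146,710 × £43.51 = £6,383,352.10.
Operating income = contribution − fixed costs = £6,383,352.10 − £3,434,700 = £2,948,652.10.
After interest of £1,352,500.00, pre-tax earnings = £1,596,152.10.
DCL = total CM / (EBIT − I) = £6,383,352.10 / £1,596,152.10 = 3.9992.
EPS therefore changes by 3.9992 × (-8.3%) = -33.2%.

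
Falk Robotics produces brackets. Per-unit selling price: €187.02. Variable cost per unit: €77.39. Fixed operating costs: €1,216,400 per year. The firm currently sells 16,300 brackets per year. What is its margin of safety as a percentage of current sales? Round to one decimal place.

Contribution margin per unit = €187.02 − €77.39 = €109.63. Break-even units = €1,216,400 ÷ €109.63 = 11,095.50; break-even revenue = 11,095.50 × €187.02 = €2,075,080.98.
Actual sales revenue = 16,300 × €187.02 = €3,048,426.00.
Margin of safety = (€3,048,426.00 − €2,075,080.98) ÷ €3,048,426.00 = 31.9%.

31.9%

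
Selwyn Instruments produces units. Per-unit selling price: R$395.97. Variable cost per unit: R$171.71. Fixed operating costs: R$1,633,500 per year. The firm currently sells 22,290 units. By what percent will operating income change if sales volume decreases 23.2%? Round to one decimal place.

Total contribution margin = 22,290 × R$224.26 = R$4,998,755.40.
Subtracting fixed costs: EBIT = R$4,998,755.40 − R$1,633,500 = R$3,365,255.40.
Degree of operating leverage = R$4,998,755.40 / R$3,365,255.40 = 1.4854.
So EBIT moves 1.4854 × (-23.2%) = -34.5%.

-34.5%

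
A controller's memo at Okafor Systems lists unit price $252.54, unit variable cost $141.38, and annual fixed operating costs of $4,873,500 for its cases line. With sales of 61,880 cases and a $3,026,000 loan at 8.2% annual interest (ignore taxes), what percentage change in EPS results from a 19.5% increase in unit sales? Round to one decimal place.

+76.3%

At 61,880 units, contribution = 61,880 × $111.16 = $6,878,580.80.
Operating income = contribution − fixed costs = $6,878,580.80 − $4,873,500 = $2,005,080.80.
Interest = $248,132.00, so EBIT − I = $1,756,948.80.
DCL = total CM / (EBIT − I) = $6,878,580.80 / $1,756,948.80 = 3.9151.
EPS therefore changes by 3.9151 × (+19.5%) = +76.3%.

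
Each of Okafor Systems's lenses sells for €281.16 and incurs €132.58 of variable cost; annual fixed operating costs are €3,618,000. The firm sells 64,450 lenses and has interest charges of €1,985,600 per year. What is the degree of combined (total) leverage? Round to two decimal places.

Contribution at this volume is 64,450 × €148.58 = €9,575,981.00.
Operating income = contribution − fixed costs = €9,575,981.00 − €3,618,000 = €5,957,981.00. Interest = €1,985,600.00, so EBIT − I = €3,972,381.00.
Degree of total leverage = total CM / (EBIT − interest) = €9,575,981.00 / €3,972,381.00 = 2.4106.

2.41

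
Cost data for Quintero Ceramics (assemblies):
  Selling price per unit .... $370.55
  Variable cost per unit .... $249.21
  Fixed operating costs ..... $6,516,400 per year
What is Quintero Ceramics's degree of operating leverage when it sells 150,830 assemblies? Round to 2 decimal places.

1.55

Total contribution margin = 150,830 × $121.34 = $18,301,712.20.
Operating income = contribution − fixed costs = $18,301,712.20 − $6,516,400 = $11,785,312.20.
So DOL = total CM / EBIT = $18,301,712.20 / $11,785,312.20 = 1.5529.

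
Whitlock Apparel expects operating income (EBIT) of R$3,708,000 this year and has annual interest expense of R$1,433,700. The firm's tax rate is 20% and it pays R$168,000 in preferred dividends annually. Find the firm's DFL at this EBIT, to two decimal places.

Annual interest charges come to R$1,433,700.00.
Preferred dividends grossed up pre-tax: R$168,000 / (1 − 0.20) = R$210,000.00.
DFL = EBIT ÷ [EBIT − I − D_p/(1−t)] = R$3,708,000 ÷ [R$3,708,000 − R$1,433,700.00 − R$210,000.00] = R$3,708,000 ÷ R$2,064,300.00 = 1.7963.

1.80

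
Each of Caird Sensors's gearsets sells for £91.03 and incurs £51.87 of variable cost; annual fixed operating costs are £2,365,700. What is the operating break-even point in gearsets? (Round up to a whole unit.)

60,412 gearsets

Contribution margin per unit = £91.03 − £51.87 = £39.16.
Break-even volume = fixed costs ÷ CM per unit = £2,365,700 ÷ £39.16 = 60,411.13, so 60,412 gearsets.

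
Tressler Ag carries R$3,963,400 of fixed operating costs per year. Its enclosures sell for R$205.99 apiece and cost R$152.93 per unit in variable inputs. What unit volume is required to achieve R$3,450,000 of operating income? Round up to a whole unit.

139,718 enclosures

Each unit contributes R$205.99 − R$152.93 = R$53.06.
Required volume = (fixed costs + target profit) ÷ CM = (R$3,963,400 + R$3,450,000) ÷ R$53.06 = 139,717.30, so 139,718 enclosures.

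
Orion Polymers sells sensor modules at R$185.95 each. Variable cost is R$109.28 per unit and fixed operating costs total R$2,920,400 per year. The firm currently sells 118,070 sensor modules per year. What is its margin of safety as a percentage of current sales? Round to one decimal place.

Contribution margin per unit = R$185.95 − R$109.28 = R$76.67. Break-even units = R$2,920,400 ÷ R$76.67 = 38,090.52; break-even revenue = 38,090.52 × R$185.95 = R$7,082,931.79.
Current sales = 118,070 × R$185.95 = R$21,955,116.50.
Margin of safety = (R$21,955,116.50 − R$7,082,931.79) ÷ R$21,955,116.50 = 67.7%.

67.7%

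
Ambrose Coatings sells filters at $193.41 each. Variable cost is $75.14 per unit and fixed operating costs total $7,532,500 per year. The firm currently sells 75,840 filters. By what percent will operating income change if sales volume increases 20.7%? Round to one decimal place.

+129.2%

Total contribution margin = 75,840 × $118.27 = $8,969,596.80.
Operating income = contribution − fixed costs = $8,969,596.80 − $7,532,500 = $1,437,096.80.
So DOL = total CM / EBIT = $8,969,596.80 / $1,437,096.80 = 6.2415.
%ΔEBIT = DOL × %ΔSales = 6.2415 × +20.7% = +129.2%.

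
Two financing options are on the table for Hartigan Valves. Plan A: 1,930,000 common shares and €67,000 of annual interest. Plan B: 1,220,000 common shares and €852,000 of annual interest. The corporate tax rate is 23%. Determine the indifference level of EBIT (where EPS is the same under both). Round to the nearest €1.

At indifference, (EBIT − 67,000)(1 − t)/1,930,000 = (EBIT − 852,000)(1 − t)/1,220,000.
Cancelling (1 − t) and cross-multiplying: 1,220,000·(EBIT − 67,000) = 1,930,000·(EBIT − 852,000).
Solving, EBIT = (852,000·1,930,000 − 67,000·1,220,000) / (1,930,000 − 1,220,000) = 1,562,620,000,000 / 710,000 = 2,200,873.24.

€2,200,873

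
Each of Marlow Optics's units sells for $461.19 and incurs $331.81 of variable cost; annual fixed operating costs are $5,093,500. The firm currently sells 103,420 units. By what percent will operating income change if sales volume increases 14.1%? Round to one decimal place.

Total contribution margin = 103,420 × $129.38 = $13,380,479.60.
EBIT = $13,380,479.60 − $5,093,500 = $8,286,979.60.
Degree of operating leverage = $13,380,479.60 / $8,286,979.60 = 1.6146.
%ΔEBIT = DOL × %ΔSales = 1.6146 × +14.1% = +22.8%.

+22.8%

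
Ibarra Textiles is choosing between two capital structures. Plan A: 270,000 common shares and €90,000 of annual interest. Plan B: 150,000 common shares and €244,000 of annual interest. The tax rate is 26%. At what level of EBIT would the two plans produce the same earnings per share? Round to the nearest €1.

Set EPS_A = EPS_B: (EBIT − €90,000)(1 − 0.26) ÷ 270,000 = (EBIT − €244,000)(1 − 0.26) ÷ 150,000.
The (1 − t) factor cancels: (EBIT − 90,000) × 150,000 = (EBIT − 244,000) × 270,000.
EBIT × (270,000 − 150,000) = 244,000 × 270,000 − 90,000 × 150,000 = 52,380,000,000, so EBIT = 52,380,000,000 ÷ 120,000 = 436,500.00.

€436,500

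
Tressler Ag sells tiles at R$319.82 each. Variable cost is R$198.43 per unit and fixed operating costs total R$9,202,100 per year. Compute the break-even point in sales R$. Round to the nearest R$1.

R$24,244,300

CM per unit = R$319.82 − R$198.43 = R$121.39; CM ratio = R$121.39 / R$319.82 = 0.3796.
Break-even sales = FC ÷ CM ratio = R$9,202,100 × R$319.82 / R$121.39 = R$24,244,300.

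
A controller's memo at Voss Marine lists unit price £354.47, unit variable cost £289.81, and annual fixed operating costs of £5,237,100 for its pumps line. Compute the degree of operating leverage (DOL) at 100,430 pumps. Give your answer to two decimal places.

Total contribution margin = 100,430 × £64.66 = £6,493,803.80.
EBIT = £6,493,803.80 − £5,237,100 = £1,256,703.80.
DOL = contribution ÷ EBIT = £6,493,803.80 ÷ £1,256,703.80 = 5.1673.

5.17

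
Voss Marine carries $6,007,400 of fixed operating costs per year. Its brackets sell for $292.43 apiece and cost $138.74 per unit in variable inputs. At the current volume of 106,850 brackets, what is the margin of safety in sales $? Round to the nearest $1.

$19,815,708

Contribution margin per unit = $292.43 − $138.74 = $153.69. Break-even units = $6,007,400 ÷ $153.69 = 39,087.77; break-even revenue = 39,087.77 × $292.43 = $11,430,437.78.
Current sales = 106,850 × $292.43 = $31,246,145.50.
Margin of safety = $31,246,145.50 − $11,430,437.78 = $19,815,708.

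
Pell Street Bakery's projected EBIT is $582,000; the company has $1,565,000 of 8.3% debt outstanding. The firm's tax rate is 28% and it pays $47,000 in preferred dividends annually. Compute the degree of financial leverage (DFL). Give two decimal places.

1.50

Annual interest charges come to $129,895.00.
Pre-tax preferred-dividend burden = $47,000 ÷ (1 − 0.28) = $65,277.78.
DFL = EBIT ÷ [EBIT − I − D_p/(1−t)] = $582,000 ÷ [$582,000 − $129,895.00 − $65,277.78] = $582,000 ÷ $386,827.22 = 1.5045.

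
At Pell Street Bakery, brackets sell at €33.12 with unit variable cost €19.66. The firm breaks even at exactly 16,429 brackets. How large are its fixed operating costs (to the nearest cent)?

€221,134.34

Each unit contributes €33.12 − €19.66 = €13.46.
Since BE = FC / CM, FC = 16,429 × €13.46 = €221,134.34.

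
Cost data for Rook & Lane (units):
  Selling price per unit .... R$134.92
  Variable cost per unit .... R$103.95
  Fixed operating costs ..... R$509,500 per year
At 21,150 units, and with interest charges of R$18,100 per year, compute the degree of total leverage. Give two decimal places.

5.14

At 21,150 units, contribution = 21,150 × R$30.97 = R$655,015.50.
Subtracting fixed costs: EBIT = R$655,015.50 − R$509,500 = R$145,515.50. Interest = R$18,100.00.
DOL = R$655,015.50 ÷ R$145,515.50 = 4.5013; DFL = R$145,515.50 ÷ R$127,415.50 = 1.1421.
Combined leverage = 4.5013 × 1.1421 = 5.1409.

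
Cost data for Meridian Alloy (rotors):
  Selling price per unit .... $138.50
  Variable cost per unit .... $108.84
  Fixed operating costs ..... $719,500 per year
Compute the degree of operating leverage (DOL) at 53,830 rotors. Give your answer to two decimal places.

Contribution at this volume is 53,830 × $29.66 = $1,596,597.80.
Operating income = contribution − fixed costs = $1,596,597.80 − $719,500 = $877,097.80.
So DOL = total CM / EBIT = $1,596,597.80 / $877,097.80 = 1.8203.

1.82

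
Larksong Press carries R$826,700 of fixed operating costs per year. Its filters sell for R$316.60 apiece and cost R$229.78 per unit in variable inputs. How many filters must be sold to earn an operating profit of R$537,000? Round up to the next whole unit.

15,708 filters

Each unit contributes R$316.60 − R$229.78 = R$86.82.
Required volume = (fixed costs + target profit) ÷ CM = (R$826,700 + R$537,000) ÷ R$86.82 = 15,707.21, so 15,708 filters.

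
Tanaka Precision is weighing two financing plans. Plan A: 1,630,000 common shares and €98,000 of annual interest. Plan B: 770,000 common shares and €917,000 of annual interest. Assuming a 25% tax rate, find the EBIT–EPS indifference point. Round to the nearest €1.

€1,650,291

Set EPS_A = EPS_B: (EBIT − €98,000)(1 − 0.25) ÷ 1,630,000 = (EBIT − €917,000)(1 − 0.25) ÷ 770,000.
Cancelling (1 − t) and cross-multiplying: 770,000·(EBIT − 98,000) = 1,630,000·(EBIT − 917,000).
Solving, EBIT = (917,000·1,630,000 − 98,000·770,000) / (1,630,000 − 770,000) = 1,419,250,000,000 / 860,000 = 1,650,290.70.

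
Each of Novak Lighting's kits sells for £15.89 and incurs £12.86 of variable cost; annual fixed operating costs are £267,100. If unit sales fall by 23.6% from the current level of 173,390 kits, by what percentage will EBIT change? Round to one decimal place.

-48.0%

Contribution at this volume is 173,390 × £3.03 = £525,371.70.
Subtracting fixed costs: EBIT = £525,371.70 − £267,100 = £258,271.70.
Degree of operating leverage = £525,371.70 / £258,271.70 = 2.0342.
Operating income changes by 2.0342 × -23.6% = -48.0%.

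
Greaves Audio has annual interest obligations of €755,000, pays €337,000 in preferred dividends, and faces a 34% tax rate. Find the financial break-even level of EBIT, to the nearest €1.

Preferred dividends are paid after tax, so their pre-tax equivalent is €337,000 ÷ (1 − 0.34) = €510,606.06.
EPS = 0 when EBIT covers interest plus the pre-tax preferred burden: €755,000 + €510,606.06 = €1,265,606.06.

€1,265,606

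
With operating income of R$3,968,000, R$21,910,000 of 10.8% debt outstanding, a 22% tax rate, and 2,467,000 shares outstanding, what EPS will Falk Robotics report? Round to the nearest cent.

R$0.51

Interest = R$2,366,280.00, so EBT = R$3,968,000 − R$2,366,280.00 = R$1,601,720.00.
Net income = R$1,601,720.00 × (1 − 0.22) = R$1,249,341.60.
Per share: R$1,249,341.60 / 2,467,000 shares = R$0.51.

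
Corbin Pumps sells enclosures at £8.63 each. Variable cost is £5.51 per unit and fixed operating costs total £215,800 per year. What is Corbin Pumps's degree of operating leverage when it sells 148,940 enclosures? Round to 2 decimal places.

1.87

At 148,940 units, contribution = 148,940 × £3.12 = £464,692.80.
EBIT = £464,692.80 − £215,800 = £248,892.80.
So DOL = total CM / EBIT = £464,692.80 / £248,892.80 = 1.8670.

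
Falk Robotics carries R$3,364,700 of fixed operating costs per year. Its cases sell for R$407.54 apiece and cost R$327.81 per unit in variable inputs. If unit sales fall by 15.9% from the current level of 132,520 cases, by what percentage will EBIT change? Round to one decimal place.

-23.3%

Total contribution margin = 132,520 × R$79.73 = R$10,565,819.60.
EBIT = R$10,565,819.60 − R$3,364,700 = R$7,201,119.60.
So DOL = total CM / EBIT = R$10,565,819.60 / R$7,201,119.60 = 1.4672.
So EBIT moves 1.4672 × (-15.9%) = -23.3%.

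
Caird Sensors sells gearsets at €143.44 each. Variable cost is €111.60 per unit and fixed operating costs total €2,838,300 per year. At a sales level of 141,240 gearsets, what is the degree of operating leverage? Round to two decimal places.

2.71

Total contribution margin = 141,240 × €31.84 = €4,497,081.60.
Subtracting fixed costs: EBIT = €4,497,081.60 − €2,838,300 = €1,658,781.60.
So DOL = total CM / EBIT = €4,497,081.60 / €1,658,781.60 = 2.7111.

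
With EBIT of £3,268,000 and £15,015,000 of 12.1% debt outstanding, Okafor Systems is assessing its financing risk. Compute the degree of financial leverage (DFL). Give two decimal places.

Annual interest charges come to £1,816,815.00.
Degree of financial leverage = EBIT / (EBIT − interest) = £3,268,000 / £1,451,185.00 = 2.2520.

2.25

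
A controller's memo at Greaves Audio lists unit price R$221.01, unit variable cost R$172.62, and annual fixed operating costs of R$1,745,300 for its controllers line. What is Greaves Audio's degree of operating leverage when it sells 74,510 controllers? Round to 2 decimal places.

At 74,510 units, contribution = 74,510 × R$48.39 = R$3,605,538.90.
Subtracting fixed costs: EBIT = R$3,605,538.90 − R$1,745,300 = R$1,860,238.90.
DOL = contribution ÷ EBIT = R$3,605,538.90 ÷ R$1,860,238.90 = 1.9382.

1.94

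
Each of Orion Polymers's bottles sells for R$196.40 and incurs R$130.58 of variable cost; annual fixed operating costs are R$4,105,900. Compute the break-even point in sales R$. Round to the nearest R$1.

R$12,251,576

Contribution margin per unit = R$196.40 − R$130.58 = R$65.82, a CM ratio of R$65.82 ÷ R$196.40 = 0.3351.
Break-even sales = FC ÷ CM ratio = R$4,105,900 × R$196.40 / R$65.82 = R$12,251,576.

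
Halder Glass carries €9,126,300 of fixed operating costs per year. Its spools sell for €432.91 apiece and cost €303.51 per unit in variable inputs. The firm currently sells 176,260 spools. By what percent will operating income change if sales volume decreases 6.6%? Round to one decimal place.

-11.0%

Contribution at this volume is 176,260 × €129.40 = €22,808,044.00.
Subtracting fixed costs: EBIT = €22,808,044.00 − €9,126,300 = €13,681,744.00.
DOL = contribution ÷ EBIT = €22,808,044.00 ÷ €13,681,744.00 = 1.6670.
So EBIT moves 1.6670 × (-6.6%) = -11.0%.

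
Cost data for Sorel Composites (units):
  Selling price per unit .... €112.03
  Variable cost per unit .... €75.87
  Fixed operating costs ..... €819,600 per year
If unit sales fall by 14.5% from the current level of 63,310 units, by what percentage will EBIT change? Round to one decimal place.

-22.6%

At 63,310 units, contribution = 63,310 × €36.16 = €2,289,289.60.
Operating income = contribution − fixed costs = €2,289,289.60 − €819,600 = €1,469,689.60.
So DOL = total CM / EBIT = €2,289,289.60 / €1,469,689.60 = 1.5577.
%ΔEBIT = DOL × %ΔSales = 1.5577 × -14.5% = -22.6%.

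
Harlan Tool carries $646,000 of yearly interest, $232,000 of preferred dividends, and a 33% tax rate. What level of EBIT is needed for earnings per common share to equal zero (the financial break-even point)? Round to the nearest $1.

Grossing the preferred dividend up to pre-tax terms: $232,000 / (1 − 0.33) = $346,268.66.
EPS = 0 when EBIT covers interest plus the pre-tax preferred burden: $646,000 + $346,268.66 = $992,268.66.

$992,269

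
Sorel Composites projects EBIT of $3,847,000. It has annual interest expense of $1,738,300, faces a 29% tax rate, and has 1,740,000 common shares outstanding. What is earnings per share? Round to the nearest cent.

$0.86

Interest = $1,738,300.00, so EBT = $3,847,000 − $1,738,300.00 = $2,108,700.00.
Net income = $2,108,700.00 × (1 − 0.29) = $1,497,177.00.
Per share: $1,497,177.00 / 1,740,000 shares = $0.86.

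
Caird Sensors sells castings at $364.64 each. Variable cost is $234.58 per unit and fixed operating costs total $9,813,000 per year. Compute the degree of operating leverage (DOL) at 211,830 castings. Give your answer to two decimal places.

1.55

Contribution at this volume is 211,830 × $130.06 = $27,550,609.80.
Operating income = contribution − fixed costs = $27,550,609.80 − $9,813,000 = $17,737,609.80.
DOL = contribution ÷ EBIT = $27,550,609.80 ÷ $17,737,609.80 = 1.5532.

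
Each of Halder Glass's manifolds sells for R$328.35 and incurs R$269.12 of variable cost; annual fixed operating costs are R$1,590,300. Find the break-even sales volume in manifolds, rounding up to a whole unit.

26,850 manifolds

Contribution margin per unit = R$328.35 − R$269.12 = R$59.23.
Break-even volume = fixed costs ÷ CM per unit = R$1,590,300 ÷ R$59.23 = 26,849.57, so 26,850 manifolds.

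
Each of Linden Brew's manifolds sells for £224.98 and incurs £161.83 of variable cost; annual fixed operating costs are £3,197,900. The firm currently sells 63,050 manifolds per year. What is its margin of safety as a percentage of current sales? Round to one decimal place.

Unit CM = price − variable cost = £224.98 − £161.83 = £63.15. Break-even units = £3,197,900 ÷ £63.15 = 50,639.75; break-even revenue = 50,639.75 × £224.98 = £11,392,930.20.
Current sales = 63,050 × £224.98 = £14,184,989.00.
Margin of safety = (£14,184,989.00 − £11,392,930.20) ÷ £14,184,989.00 = 19.7%.

19.7%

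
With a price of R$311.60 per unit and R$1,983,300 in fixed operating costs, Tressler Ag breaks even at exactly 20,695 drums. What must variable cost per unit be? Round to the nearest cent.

At break-even, FC = Q × (P − VC), so P − VC = R$1,983,300 ÷ 20,695 = R$95.8347.
Hence VC = price − CM = R$311.60 − R$95.8347 = R$215.77.

R$215.77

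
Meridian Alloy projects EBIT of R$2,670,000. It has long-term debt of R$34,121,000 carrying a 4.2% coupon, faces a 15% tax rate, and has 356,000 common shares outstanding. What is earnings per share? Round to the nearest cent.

R$2.95

Interest = R$1,433,082.00, so EBT = R$2,670,000 − R$1,433,082.00 = R$1,236,918.00.
Net income = R$1,236,918.00 × (1 − 0.15) = R$1,051,380.30.
EPS = R$1,051,380.30 ÷ 356,000 = R$2.95.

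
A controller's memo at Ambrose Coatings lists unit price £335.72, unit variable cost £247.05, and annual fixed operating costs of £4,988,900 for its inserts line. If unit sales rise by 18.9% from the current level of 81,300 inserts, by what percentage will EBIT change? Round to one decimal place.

Total contribution margin = 81,300 × £88.67 = £7,208,871.00.
Subtracting fixed costs: EBIT = £7,208,871.00 − £4,988,900 = £2,219,971.00.
Degree of operating leverage = £7,208,871.00 / £2,219,971.00 = 3.2473.
So EBIT moves 3.2473 × (+18.9%) = +61.4%.

+61.4%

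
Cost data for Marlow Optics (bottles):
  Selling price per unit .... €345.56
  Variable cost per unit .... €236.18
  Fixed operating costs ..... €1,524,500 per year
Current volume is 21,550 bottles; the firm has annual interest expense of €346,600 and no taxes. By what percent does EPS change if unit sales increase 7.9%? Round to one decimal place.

+38.3%

At 21,550 units, contribution = 21,550 × €109.38 = €2,357,139.00.
Subtracting fixed costs: EBIT = €2,357,139.00 − €1,524,500 = €832,639.00.
Interest = €346,600.00, so EBIT − I = €486,039.00.
DCL = total CM / (EBIT − I) = €2,357,139.00 / €486,039.00 = 4.8497.
%ΔEPS = DCL × %ΔSales = 4.8497 × +7.9% = +38.3%.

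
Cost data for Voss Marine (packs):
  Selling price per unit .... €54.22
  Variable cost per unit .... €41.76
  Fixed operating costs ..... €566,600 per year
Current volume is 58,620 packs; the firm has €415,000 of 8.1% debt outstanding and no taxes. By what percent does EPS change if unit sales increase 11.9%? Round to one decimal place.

Contribution at this volume is 58,620 × €12.46 = €730,405.20.
Operating income = contribution − fixed costs = €730,405.20 − €566,600 = €163,805.20.
Interest = €33,615.00, so EBIT − I = €130,190.20.
Degree of combined leverage = contribution ÷ (EBIT − I) = €730,405.20 ÷ €130,190.20 = 5.6103.
%ΔEPS = DCL × %ΔSales = 5.6103 × +11.9% = +66.8%.

+66.8%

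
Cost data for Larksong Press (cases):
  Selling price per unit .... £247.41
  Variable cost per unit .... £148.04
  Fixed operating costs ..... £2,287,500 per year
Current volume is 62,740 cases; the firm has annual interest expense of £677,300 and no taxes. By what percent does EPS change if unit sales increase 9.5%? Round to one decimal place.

At 62,740 units, contribution = 62,740 × £99.37 = £6,234,473.80.
EBIT = £6,234,473.80 − £2,287,500 = £3,946,973.80.
After interest of £677,300.00, pre-tax earnings = £3,269,673.80.
Degree of combined leverage = contribution ÷ (EBIT − I) = £6,234,473.80 ÷ £3,269,673.80 = 1.9068.
EPS therefore changes by 1.9068 × (+9.5%) = +18.1%.

+18.1%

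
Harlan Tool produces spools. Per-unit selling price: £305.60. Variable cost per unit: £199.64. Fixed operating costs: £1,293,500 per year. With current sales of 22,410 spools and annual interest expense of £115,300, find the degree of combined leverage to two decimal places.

2.46

Contribution at this volume is 22,410 × £105.96 = £2,374,563.60.
EBIT = £2,374,563.60 − £1,293,500 = £1,081,063.60. Interest = £115,300.00, so EBIT − I = £965,763.60.
DCL = contribution ÷ (EBIT − I) = £2,374,563.60 ÷ £965,763.60 = 2.4587.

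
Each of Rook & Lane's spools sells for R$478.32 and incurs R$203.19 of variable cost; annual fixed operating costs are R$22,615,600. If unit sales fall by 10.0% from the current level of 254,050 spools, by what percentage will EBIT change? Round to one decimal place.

-14.8%

Total contribution margin = 254,050 × R$275.13 = R$69,896,776.50.
Subtracting fixed costs: EBIT = R$69,896,776.50 − R$22,615,600 = R$47,281,176.50.
Degree of operating leverage = R$69,896,776.50 / R$47,281,176.50 = 1.4783.
Operating income changes by 1.4783 × -10.0% = -14.8%.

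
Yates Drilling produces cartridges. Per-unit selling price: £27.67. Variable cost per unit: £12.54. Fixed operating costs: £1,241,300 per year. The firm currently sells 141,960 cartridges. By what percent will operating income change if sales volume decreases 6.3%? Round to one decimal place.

Total contribution margin = 141,960 × £15.13 = £2,147,854.80.
Subtracting fixed costs: EBIT = £2,147,854.80 − £1,241,300 = £906,554.80.
Degree of operating leverage = £2,147,854.80 / £906,554.80 = 2.3692.
Operating income changes by 2.3692 × -6.3% = -14.9%.

-14.9%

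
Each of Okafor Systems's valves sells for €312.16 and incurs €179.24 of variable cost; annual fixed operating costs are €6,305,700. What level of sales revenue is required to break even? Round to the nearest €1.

Contribution margin per unit = €312.16 − €179.24 = €132.92, a CM ratio of €132.92 ÷ €312.16 = 0.4258.
Break-even sales = FC ÷ CM ratio = €6,305,700 × €312.16 / €132.92 = €14,808,812.

€14,808,812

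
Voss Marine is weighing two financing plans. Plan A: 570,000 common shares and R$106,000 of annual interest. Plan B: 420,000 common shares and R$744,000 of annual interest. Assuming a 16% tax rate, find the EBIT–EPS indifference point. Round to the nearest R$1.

Set EPS_A = EPS_B: (EBIT − R$106,000)(1 − 0.16) ÷ 570,000 = (EBIT − R$744,000)(1 − 0.16) ÷ 420,000.
The (1 − t) factor cancels: (EBIT − 106,000) × 420,000 = (EBIT − 744,000) × 570,000.
Solving, EBIT = (744,000·570,000 − 106,000·420,000) / (570,000 − 420,000) = 379,560,000,000 / 150,000 = 2,530,400.00.

R$2,530,400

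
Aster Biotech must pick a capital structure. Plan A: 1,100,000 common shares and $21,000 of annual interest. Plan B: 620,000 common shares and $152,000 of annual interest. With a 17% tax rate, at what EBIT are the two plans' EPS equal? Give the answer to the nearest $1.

At indifference, (EBIT − 21,000)(1 − t)/1,100,000 = (EBIT − 152,000)(1 − t)/620,000.
Cancelling (1 − t) and cross-multiplying: 620,000·(EBIT − 21,000) = 1,100,000·(EBIT − 152,000).
Solving, EBIT = (152,000·1,100,000 − 21,000·620,000) / (1,100,000 − 620,000) = 154,180,000,000 / 480,000 = 321,208.33.

$321,208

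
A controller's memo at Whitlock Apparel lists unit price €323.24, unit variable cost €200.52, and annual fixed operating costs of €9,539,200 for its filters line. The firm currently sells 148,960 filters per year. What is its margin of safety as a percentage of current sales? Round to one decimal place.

47.8%

Each unit contributes €323.24 − €200.52 = €122.72. Break-even units = €9,539,200 ÷ €122.72 = 77,731.42; break-even revenue = 77,731.42 × €323.24 = €25,125,904.56.
Current sales = 148,960 × €323.24 = €48,149,830.40.
Margin of safety = (€48,149,830.40 − €25,125,904.56) ÷ €48,149,830.40 = 47.8%.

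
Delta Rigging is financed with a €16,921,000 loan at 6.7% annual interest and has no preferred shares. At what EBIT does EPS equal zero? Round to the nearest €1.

€1,133,707

Annual interest = 6.7% × €16,921,000 = €1,133,707.00.
With no preferred dividends, EPS = 0 when EBIT exactly covers interest, so the financial break-even EBIT is €1,133,707.00.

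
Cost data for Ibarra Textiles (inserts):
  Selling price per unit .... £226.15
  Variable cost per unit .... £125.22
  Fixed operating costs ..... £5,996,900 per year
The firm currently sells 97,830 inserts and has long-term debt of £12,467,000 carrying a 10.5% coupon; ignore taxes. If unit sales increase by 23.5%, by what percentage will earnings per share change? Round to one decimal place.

+90.4%

Contribution at this volume is 97,830 × £100.93 = £9,873,981.90.
Subtracting fixed costs: EBIT = £9,873,981.90 − £5,996,900 = £3,877,081.90.
Interest = £1,309,035.00, so EBIT − I = £2,568,046.90.
Degree of combined leverage = contribution ÷ (EBIT − I) = £9,873,981.90 ÷ £2,568,046.90 = 3.8449.
%ΔEPS = DCL × %ΔSales = 3.8449 × +23.5% = +90.4%.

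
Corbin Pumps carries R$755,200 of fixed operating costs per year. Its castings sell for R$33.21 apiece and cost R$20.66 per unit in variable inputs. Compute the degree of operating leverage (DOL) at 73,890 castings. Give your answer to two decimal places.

At 73,890 units, contribution = 73,890 × R$12.55 = R$927,319.50.
Operating income = contribution − fixed costs = R$927,319.50 − R$755,200 = R$172,119.50.
Degree of operating leverage = R$927,319.50 / R$172,119.50 = 5.3876.

5.39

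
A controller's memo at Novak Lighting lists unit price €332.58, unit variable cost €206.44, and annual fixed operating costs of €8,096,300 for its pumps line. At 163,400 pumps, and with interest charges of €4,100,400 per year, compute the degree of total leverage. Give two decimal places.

Total contribution margin = 163,400 × €126.14 = €20,611,276.00.
Subtracting fixed costs: EBIT = €20,611,276.00 − €8,096,300 = €12,514,976.00. Interest = €4,100,400.00.
DOL = €20,611,276.00 ÷ €12,514,976.00 = 1.6469; DFL = €12,514,976.00 ÷ €8,414,576.00 = 1.4873.
Combined leverage = 1.6469 × 1.4873 = 2.4494.

2.45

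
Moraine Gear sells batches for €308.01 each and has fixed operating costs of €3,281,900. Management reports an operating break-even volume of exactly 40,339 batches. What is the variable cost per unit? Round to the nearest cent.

€226.65

Contribution per unit must be FC / Q = €3,281,900 / 40,339 = €81.3580.
Hence VC = price − CM = €308.01 − €81.3580 = €226.65.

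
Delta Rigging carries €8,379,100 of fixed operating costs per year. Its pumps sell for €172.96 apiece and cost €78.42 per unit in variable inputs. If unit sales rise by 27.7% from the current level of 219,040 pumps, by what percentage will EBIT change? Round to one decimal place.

+46.5%

Contribution at this volume is 219,040 × €94.54 = €20,708,041.60.
Operating income = contribution − fixed costs = €20,708,041.60 − €8,379,100 = €12,328,941.60.
So DOL = total CM / EBIT = €20,708,041.60 / €12,328,941.60 = 1.6796.
So EBIT moves 1.6796 × (+27.7%) = +46.5%.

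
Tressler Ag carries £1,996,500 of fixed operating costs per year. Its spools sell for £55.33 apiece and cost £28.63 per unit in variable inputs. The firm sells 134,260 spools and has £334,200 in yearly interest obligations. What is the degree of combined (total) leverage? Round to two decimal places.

Contribution at this volume is 134,260 × £26.70 = £3,584,742.00.
EBIT = £3,584,742.00 − £1,996,500 = £1,588,242.00. Interest = £334,200.00, so EBIT − I = £1,254,042.00.
DCL = contribution ÷ (EBIT − I) = £3,584,742.00 ÷ £1,254,042.00 = 2.8586.

2.86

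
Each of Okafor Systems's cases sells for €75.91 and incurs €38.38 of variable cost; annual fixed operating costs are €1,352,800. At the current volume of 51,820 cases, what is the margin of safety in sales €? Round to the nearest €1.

€1,197,417

Each unit contributes €75.91 − €38.38 = €37.53. Break-even units = €1,352,800 ÷ €37.53 = 36,045.83; break-even revenue = 36,045.83 × €75.91 = €2,736,238.96.
Actual sales revenue = 51,820 × €75.91 = €3,933,656.20.
Margin of safety = €3,933,656.20 − €2,736,238.96 = €1,197,417.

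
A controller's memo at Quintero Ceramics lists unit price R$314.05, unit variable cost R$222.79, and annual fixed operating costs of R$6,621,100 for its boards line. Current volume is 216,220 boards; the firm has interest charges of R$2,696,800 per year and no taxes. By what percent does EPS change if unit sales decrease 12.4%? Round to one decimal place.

-23.5%

At 216,220 units, contribution = 216,220 × R$91.26 = R$19,732,237.20.
EBIT = R$19,732,237.20 − R$6,621,100 = R$13,111,137.20.
Interest = R$2,696,800.00, so EBIT − I = R$10,414,337.20.
Degree of combined leverage = contribution ÷ (EBIT − I) = R$19,732,237.20 ÷ R$10,414,337.20 = 1.8947.
EPS therefore changes by 1.8947 × (-12.4%) = -23.5%.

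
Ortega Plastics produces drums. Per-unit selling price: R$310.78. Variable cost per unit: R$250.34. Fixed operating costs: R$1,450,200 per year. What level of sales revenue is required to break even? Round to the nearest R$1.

Contribution margin per unit = R$310.78 − R$250.34 = R$60.44, a CM ratio of R$60.44 ÷ R$310.78 = 0.1945.
Break-even sales = FC ÷ CM ratio = R$1,450,200 × R$310.78 / R$60.44 = R$7,456,869.

R$7,456,869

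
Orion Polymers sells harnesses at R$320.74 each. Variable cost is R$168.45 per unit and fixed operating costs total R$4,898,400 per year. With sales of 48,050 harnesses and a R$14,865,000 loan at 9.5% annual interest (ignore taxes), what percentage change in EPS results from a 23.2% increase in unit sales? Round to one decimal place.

+168.6%

At 48,050 units, contribution = 48,050 × R$152.29 = R$7,317,534.50.
EBIT = R$7,317,534.50 − R$4,898,400 = R$2,419,134.50.
Interest = R$1,412,175.00, so EBIT − I = R$1,006,959.50.
Degree of combined leverage = contribution ÷ (EBIT − I) = R$7,317,534.50 ÷ R$1,006,959.50 = 7.2670.
EPS therefore changes by 7.2670 × (+23.2%) = +168.6%.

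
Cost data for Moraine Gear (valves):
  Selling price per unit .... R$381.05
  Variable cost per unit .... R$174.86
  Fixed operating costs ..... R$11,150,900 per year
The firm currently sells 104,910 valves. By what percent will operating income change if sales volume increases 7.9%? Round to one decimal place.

+16.3%

At 104,910 units, contribution = 104,910 × R$206.19 = R$21,631,392.90.
Operating income = contribution − fixed costs = R$21,631,392.90 − R$11,150,900 = R$10,480,492.90.
So DOL = total CM / EBIT = R$21,631,392.90 / R$10,480,492.90 = 2.0640.
%ΔEBIT = DOL × %ΔSales = 2.0640 × +7.9% = +16.3%.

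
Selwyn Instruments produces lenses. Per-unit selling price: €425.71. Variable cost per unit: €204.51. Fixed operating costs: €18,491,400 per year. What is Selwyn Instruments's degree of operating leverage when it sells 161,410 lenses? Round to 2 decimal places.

Total contribution margin = 161,410 × €221.20 = €35,703,892.00.
Subtracting fixed costs: EBIT = €35,703,892.00 − €18,491,400 = €17,212,492.00.
So DOL = total CM / EBIT = €35,703,892.00 / €17,212,492.00 = 2.0743.

2.07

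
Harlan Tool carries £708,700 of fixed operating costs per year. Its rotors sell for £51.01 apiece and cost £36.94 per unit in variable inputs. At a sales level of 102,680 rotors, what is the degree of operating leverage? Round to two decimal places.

Contribution at this volume is 102,680 × £14.07 = £1,444,707.60.
EBIT = £1,444,707.60 − £708,700 = £736,007.60.
So DOL = total CM / EBIT = £1,444,707.60 / £736,007.60 = 1.9629.

1.96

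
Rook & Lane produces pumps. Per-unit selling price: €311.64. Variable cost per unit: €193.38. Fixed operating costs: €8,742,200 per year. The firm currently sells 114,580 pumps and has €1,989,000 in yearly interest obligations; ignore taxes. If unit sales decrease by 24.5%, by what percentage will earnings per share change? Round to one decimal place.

-117.8%

At 114,580 units, contribution = 114,580 × €118.26 = €13,550,230.80.
Operating income = contribution − fixed costs = €13,550,230.80 − €8,742,200 = €4,808,030.80.
Interest = €1,989,000.00, so EBIT − I = €2,819,030.80.
Degree of combined leverage = contribution ÷ (EBIT − I) = €13,550,230.80 ÷ €2,819,030.80 = 4.8067.
EPS therefore changes by 4.8067 × (-24.5%) = -117.8%.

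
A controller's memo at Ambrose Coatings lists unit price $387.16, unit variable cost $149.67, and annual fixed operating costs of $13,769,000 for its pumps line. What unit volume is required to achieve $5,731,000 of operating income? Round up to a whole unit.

82,109 pumps

Unit CM = price − variable cost = $387.16 − $149.67 = $237.49.
Required volume = (fixed costs + target profit) ÷ CM = ($13,769,000 + $5,731,000) ÷ $237.49 = 82,108.72, so 82,109 pumps.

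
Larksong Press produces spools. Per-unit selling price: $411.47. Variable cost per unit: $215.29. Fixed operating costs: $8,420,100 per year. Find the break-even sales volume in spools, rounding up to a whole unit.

Unit CM = price − variable cost = $411.47 − $215.29 = $196.18.
Break-even Q = $8,420,100 / $196.18 = 42,920.28 → 42,921 spools.

42,921 spools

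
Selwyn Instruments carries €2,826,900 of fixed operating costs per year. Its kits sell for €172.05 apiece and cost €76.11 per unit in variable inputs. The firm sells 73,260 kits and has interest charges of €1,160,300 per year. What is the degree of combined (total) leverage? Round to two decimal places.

2.31

Total contribution margin = 73,260 × €95.94 = €7,028,564.40.
Subtracting fixed costs: EBIT = €7,028,564.40 − €2,826,900 = €4,201,664.40. Interest = €1,160,300.00.
DOL = €7,028,564.40 ÷ €4,201,664.40 = 1.6728; DFL = €4,201,664.40 ÷ €3,041,364.40 = 1.3815.
Combined leverage = 1.6728 × 1.3815 = 2.3110.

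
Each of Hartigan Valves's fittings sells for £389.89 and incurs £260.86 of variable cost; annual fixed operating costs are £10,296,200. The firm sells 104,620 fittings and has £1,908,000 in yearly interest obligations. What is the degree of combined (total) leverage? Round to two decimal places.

At 104,620 units, contribution = 104,620 × £129.03 = £13,499,118.60.
Subtracting fixed costs: EBIT = £13,499,118.60 − £10,296,200 = £3,202,918.60. Interest = £1,908,000.00, so EBIT − I = £1,294,918.60.
DCL = contribution ÷ (EBIT − I) = £13,499,118.60 ÷ £1,294,918.60 = 10.4247.

10.42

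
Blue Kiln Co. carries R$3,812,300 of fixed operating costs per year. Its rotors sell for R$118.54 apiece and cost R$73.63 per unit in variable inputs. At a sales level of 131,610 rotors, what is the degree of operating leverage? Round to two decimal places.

2.82

Contribution at this volume is 131,610 × R$44.91 = R$5,910,605.10.
EBIT = R$5,910,605.10 − R$3,812,300 = R$2,098,305.10.
DOL = contribution ÷ EBIT = R$5,910,605.10 ÷ R$2,098,305.10 = 2.8168.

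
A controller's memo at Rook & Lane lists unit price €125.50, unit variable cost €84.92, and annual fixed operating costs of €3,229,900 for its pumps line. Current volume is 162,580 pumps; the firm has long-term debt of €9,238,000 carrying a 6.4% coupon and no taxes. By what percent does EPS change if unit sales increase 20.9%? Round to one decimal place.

+49.7%

Total contribution margin = 162,580 × €40.58 = €6,597,496.40.
Operating income = contribution − fixed costs = €6,597,496.40 − €3,229,900 = €3,367,596.40.
Interest = €591,232.00, so EBIT − I = €2,776,364.40.
Degree of combined leverage = contribution ÷ (EBIT − I) = €6,597,496.40 ÷ €2,776,364.40 = 2.3763.
EPS therefore changes by 2.3763 × (+20.9%) = +49.7%.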